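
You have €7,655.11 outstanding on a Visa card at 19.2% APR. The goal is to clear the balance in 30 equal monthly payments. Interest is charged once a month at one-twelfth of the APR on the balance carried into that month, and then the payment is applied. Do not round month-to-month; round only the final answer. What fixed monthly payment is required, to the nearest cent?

€323.29

Monthly rate r = 19.2%/12 = 1.6% = 0.016.
Level-payment amortization: P = B₀·r / (1 − (1+r)^(−n)) = 7655.11·0.016 / (1 − 1.016^(−30)).
Denominator 1 − (1+r)^(−30) = 0.378861053.
P = 122.482 / 0.378861053 ≈ 323.29.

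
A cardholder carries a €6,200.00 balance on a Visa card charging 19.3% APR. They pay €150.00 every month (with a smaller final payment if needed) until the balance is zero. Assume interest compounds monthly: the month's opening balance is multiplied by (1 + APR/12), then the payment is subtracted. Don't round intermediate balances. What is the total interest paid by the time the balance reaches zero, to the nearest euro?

Monthly rate r = 19.3%/12 = 1.60833% = 0.0160833.
Payoff takes n = ⌈−ln(1 − rB₀/P)/ln(1+r)⌉ = ⌈68.501⌉ = 69 payments; the last is €75.48.
Total paid = 68·€150.00 + €75.48 = €10,275.48.
Total interest = total paid − principal = €10,275.48 − €6,200.00 = €4,075.48.

€4,075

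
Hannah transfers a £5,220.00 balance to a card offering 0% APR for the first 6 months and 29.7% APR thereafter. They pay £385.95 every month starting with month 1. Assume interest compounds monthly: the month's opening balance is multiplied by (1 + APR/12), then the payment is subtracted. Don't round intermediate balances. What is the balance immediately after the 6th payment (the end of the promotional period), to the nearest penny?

Promo months 1–6 at r₀ = 0%/12 = 0; months 7+ at r₁ = 29.7%/12 = 0.02475.
After month 6 (no interest yet): B = £5,220.00 − 6·£385.95 = £2,904.30.

£2,904.30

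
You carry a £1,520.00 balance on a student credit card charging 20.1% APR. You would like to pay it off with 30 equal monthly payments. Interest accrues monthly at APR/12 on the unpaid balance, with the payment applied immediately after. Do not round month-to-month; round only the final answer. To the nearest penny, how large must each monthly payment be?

£64.87

Monthly rate r = 20.1%/12 = 1.675% = 0.01675.
Level-payment amortization: P = B₀·r / (1 − (1+r)^(−n)) = 1520.00·0.01675 / (1 − 1.01675^(−30)).
Denominator 1 − (1+r)^(−30) = 0.392460432.
P = 25.46 / 0.392460432 ≈ 64.87.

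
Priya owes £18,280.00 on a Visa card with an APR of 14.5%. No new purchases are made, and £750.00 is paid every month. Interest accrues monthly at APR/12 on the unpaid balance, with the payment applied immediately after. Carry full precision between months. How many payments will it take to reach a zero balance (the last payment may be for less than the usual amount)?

Monthly rate r = 14.5%/12 = 1.20833% = 0.0120833.
Recurrence: B ← B·(1+r) − £750.00.
Month 1: interest £220.88; balance after payment £17,750.88.
Month 2: interest £214.49; balance after payment £17,215.37.
Closed form: n = −ln(1 − rB₀/P)/ln(1+r) = −ln(0.70549)/ln(1.01208) ≈ 29.046, so the balance reaches zero during payment 30.

30 payments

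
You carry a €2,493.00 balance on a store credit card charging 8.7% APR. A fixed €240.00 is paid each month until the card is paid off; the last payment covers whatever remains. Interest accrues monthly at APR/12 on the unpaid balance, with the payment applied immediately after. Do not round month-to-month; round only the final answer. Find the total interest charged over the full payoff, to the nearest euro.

€108

Monthly rate r = 8.7%/12 = 0.725% = 0.00725.
Payoff takes n = ⌈−ln(1 − rB₀/P)/ln(1+r)⌉ = ⌈10.839⌉ = 11 payments; the last is €201.37.
Total paid = 10·€240.00 + €201.37 = €2,601.37.
Total interest = total paid − principal = €2,601.37 − €2,493.00 = €108.37.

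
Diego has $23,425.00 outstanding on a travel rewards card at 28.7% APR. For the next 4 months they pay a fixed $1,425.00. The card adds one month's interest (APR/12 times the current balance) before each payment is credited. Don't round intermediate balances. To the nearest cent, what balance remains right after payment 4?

$19,839.91

Monthly rate r = 28.7%/12 = 2.39167% = 0.0239167.
Each month: B ← B·(1+r) − $1,425.00.
Month 1: interest $560.25; balance after payment $22,560.25.
Month 2: interest $539.57; balance after payment $21,674.81.
Month 3: interest $518.39; balance after payment $20,768.20.
Month 4: interest $496.71; balance after payment $19,839.91.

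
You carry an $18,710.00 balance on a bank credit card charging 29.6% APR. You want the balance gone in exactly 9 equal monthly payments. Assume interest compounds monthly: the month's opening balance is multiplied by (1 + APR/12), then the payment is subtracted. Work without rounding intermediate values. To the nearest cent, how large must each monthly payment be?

Monthly rate r = 29.6%/12 = 2.46667% = 0.0246667.
Level-payment amortization: P = B₀·r / (1 − (1+r)^(−n)) = 18710.00·0.0246667 / (1 − 1.02467^(−9)).
Denominator 1 − (1+r)^(−9) = 0.196924228.
P = 461.513 / 0.196924228 ≈ 2343.61.

$2,343.61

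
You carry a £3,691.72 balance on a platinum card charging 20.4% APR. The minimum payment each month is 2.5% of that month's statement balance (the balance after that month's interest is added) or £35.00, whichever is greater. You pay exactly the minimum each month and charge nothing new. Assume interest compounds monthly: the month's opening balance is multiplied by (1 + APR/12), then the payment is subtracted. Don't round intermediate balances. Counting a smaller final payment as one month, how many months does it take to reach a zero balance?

183 months

Monthly rate r = 20.4%/12 = 1.7% = 0.017.
While 2.5% of the post-interest balance exceeds £35.00, each month B ← (B·(1+r))·(1 − 0.025), i.e. B shrinks by the factor (1+r)·0.975 = 0.99157.
This holds for months 1–117. Entering month 118 the balance is £1,371.89; 2.5% of the post-interest balance is now below £35.00, so the flat £35.00 minimum applies from here.
From month 118 a fixed £35.00 at rate r clears £1,371.89 in 66 more payments. Total: 117 + 66 = 183 months.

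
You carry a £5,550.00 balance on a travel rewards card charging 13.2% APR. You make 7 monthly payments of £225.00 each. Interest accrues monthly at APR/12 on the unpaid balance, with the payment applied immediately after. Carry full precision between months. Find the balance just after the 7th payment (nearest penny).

Monthly rate r = 13.2%/12 = 1.1% = 0.011.
Each month: B ← B·(1+r) − £225.00.
Month 1: interest £61.05; balance after payment £5,386.05.
Month 2: interest £59.25; balance after payment £5,220.30.
Month 3: interest £57.42; balance after payment £5,052.72.
Month 4: interest £55.58; balance after payment £4,883.30.
Month 5: interest £53.72; balance after payment £4,712.02.
Month 6: interest £51.83; balance after payment £4,538.85.
Month 7: interest £49.93; balance after payment £4,363.78.

£4,363.78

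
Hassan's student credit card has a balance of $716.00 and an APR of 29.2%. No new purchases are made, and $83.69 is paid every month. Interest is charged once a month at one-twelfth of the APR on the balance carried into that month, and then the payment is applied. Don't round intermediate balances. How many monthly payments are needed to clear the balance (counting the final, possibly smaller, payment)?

10 months

Monthly rate r = 29.2%/12 = 2.43333% = 0.0243333.
Recurrence: B ← B·(1+r) − $83.69.
Month 1: interest $17.42; balance after payment $649.73.
Month 2: interest $15.81; balance after payment $581.85.
Closed form: n = −ln(1 − rB₀/P)/ln(1+r) = −ln(0.79182)/ln(1.02433) ≈ 9.709, so the balance reaches zero during payment 10.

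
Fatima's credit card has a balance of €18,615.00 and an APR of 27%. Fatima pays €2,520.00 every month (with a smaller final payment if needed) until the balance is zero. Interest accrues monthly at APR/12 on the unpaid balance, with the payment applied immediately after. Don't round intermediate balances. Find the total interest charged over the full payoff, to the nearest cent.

Monthly rate r = 27%/12 = 2.25% = 0.0225.
Payoff takes n = ⌈−ln(1 − rB₀/P)/ln(1+r)⌉ = ⌈8.169⌉ = 9 payments; the last is €430.16.
Total paid = 8·€2,520.00 + €430.16 = €20,590.16.
Total interest = total paid − principal = €20,590.16 − €18,615.00 = €1,975.16.

€1,975.16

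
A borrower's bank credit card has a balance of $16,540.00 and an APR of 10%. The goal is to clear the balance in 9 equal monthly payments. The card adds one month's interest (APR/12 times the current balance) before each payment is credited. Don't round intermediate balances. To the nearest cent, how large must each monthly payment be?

Monthly rate r = 10%/12 = 0.833333% = 0.00833333.
Level-payment amortization: P = B₀·r / (1 − (1+r)^(−n)) = 16540.00·0.00833333 / (1 − 1.00833^(−9)).
Denominator 1 − (1+r)^(−9) = 0.0719681497.
P = 137.833 / 0.0719681497 ≈ 1915.20.

$1,915.20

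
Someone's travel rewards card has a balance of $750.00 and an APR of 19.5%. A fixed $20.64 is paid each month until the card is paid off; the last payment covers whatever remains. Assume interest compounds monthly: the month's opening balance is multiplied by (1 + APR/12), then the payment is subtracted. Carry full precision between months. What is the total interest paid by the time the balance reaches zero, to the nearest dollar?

$393

Monthly rate r = 19.5%/12 = 1.625% = 0.01625.
Payoff takes n = ⌈−ln(1 − rB₀/P)/ln(1+r)⌉ = ⌈55.385⌉ = 56 payments; the last is $7.98.
Total paid = 55·$20.64 + $7.98 = $1,143.18.
Total interest = total paid − principal = $1,143.18 − $750.00 = $393.18.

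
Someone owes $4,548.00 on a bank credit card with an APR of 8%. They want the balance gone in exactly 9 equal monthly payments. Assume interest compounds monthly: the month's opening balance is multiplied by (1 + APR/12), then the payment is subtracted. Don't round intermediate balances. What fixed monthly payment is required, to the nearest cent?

Monthly rate r = 8%/12 = 0.666667% = 0.00666667.
Level-payment amortization: P = B₀·r / (1 − (1+r)^(−n)) = 4548.00·0.00666667 / (1 − 1.00667^(−9)).
Denominator 1 − (1+r)^(−9) = 0.0580479278.
P = 30.32 / 0.0580479278 ≈ 522.33.

$522.33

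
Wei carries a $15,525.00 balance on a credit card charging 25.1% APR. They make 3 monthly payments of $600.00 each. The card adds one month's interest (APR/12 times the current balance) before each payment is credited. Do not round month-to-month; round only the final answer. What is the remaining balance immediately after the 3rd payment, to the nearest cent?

$14,681.80

Monthly rate r = 25.1%/12 = 2.09167% = 0.0209167.
Each month: B ← B·(1+r) − $600.00.
Month 1: interest $324.73; balance after payment $15,249.73.
Month 2: interest $318.97; balance after payment $14,968.70.
Month 3: interest $313.10; balance after payment $14,681.80.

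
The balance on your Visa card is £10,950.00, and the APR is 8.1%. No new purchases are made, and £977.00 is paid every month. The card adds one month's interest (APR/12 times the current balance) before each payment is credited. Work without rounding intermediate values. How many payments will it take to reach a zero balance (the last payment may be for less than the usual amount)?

Monthly rate r = 8.1%/12 = 0.675% = 0.00675.
Recurrence: B ← B·(1+r) − £977.00.
Month 1: interest £73.91; balance after payment £10,046.91.
Month 2: interest £67.82; balance after payment £9,137.73.
Closed form: n = −ln(1 − rB₀/P)/ln(1+r) = −ln(0.92435)/ln(1.00675) ≈ 11.694, so the balance reaches zero during payment 12.

12 payments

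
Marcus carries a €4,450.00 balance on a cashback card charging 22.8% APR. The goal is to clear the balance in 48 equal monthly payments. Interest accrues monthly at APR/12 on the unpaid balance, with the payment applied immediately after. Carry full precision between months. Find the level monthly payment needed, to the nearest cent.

Monthly rate r = 22.8%/12 = 1.9% = 0.019.
Level-payment amortization: P = B₀·r / (1 − (1+r)^(−n)) = 4450.00·0.019 / (1 − 1.019^(−48)).
Denominator 1 − (1+r)^(−48) = 0.59482824.
P = 84.55 / 0.59482824 ≈ 142.14.

€142.14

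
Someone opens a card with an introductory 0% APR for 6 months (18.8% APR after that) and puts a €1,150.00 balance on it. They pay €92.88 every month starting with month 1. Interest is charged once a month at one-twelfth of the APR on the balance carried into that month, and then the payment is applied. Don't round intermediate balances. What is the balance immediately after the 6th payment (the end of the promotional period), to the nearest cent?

€592.72

Promo months 1–6 at r₀ = 0%/12 = 0; months 7+ at r₁ = 18.8%/12 = 0.0156667.
After month 6 (no interest yet): B = €1,150.00 − 6·€92.88 = €592.72.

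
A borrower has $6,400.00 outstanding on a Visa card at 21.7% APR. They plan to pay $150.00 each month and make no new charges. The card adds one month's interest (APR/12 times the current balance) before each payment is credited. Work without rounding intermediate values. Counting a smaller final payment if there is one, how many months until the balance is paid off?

83 payments

Monthly rate r = 21.7%/12 = 1.80833% = 0.0180833.
Recurrence: B ← B·(1+r) − $150.00.
Month 1: interest $115.73; balance after payment $6,365.73.
Month 2: interest $115.11; balance after payment $6,330.85.
Closed form: n = −ln(1 − rB₀/P)/ln(1+r) = −ln(0.22844)/ln(1.01808) ≈ 82.384, so the balance reaches zero during payment 83.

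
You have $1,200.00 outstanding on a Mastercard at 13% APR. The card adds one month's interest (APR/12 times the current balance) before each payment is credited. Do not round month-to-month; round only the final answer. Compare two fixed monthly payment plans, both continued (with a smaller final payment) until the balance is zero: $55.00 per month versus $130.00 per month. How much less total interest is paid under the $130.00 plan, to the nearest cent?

$105.19

Monthly rate r = 13%/12 = 1.08333% = 0.0108333.
At $55.00/mo: n = ⌈−ln(1 − rB₀/P)/ln(1+r)⌉ = 26 payments (last $1.47); total interest = total paid − $1,200.00 = $176.47.
At $130.00/mo: 10 payments (last $101.28); total interest $71.28.
Interest saved = $176.47 − $71.28 = $105.19.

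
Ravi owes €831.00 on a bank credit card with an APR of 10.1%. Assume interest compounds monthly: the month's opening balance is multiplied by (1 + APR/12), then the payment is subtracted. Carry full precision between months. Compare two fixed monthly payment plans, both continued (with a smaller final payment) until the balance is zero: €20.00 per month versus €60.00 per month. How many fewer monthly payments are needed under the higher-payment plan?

Monthly rate r = 10.1%/12 = 0.841667% = 0.00841667.
At €20.00/mo: n = ⌈−ln(1 − rB₀/P)/ln(1+r)⌉ = 52 payments (last €6.91); total interest = total paid − €831.00 = €195.91.
At €60.00/mo: 15 payments (last €47.32); total interest €56.32.
Payments saved = 52 − 15 = 37.

37 fewer payments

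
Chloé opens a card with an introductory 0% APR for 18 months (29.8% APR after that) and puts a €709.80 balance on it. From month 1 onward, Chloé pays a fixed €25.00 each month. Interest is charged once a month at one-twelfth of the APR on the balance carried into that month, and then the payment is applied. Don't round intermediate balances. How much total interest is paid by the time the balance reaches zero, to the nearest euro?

Promo months 1–18 at r₀ = 0%/12 = 0; months 19+ at r₁ = 29.8%/12 = 0.0248333.
After month 18 (no interest yet): B = €709.80 − 18·€25.00 = €259.80.
Then at r₁ with €25.00/mo: n₂ = −ln(1 − r₁·B/P)/ln(1+r₁) ≈ 12.17 → 13 more payments.
Total paid = 30·€25.00 + €4.26 = €754.26; interest = €754.26 − €709.80 = €44.46.

€44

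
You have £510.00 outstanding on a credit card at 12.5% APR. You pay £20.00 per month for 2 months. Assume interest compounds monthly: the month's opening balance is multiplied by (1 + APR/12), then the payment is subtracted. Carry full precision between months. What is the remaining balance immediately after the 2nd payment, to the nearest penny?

Monthly rate r = 12.5%/12 = 1.04167% = 0.0104167.
Each month: B ← B·(1+r) − £20.00.
Month 1: interest £5.31; balance after payment £495.31.
Month 2: interest £5.16; balance after payment £480.47.

£480.47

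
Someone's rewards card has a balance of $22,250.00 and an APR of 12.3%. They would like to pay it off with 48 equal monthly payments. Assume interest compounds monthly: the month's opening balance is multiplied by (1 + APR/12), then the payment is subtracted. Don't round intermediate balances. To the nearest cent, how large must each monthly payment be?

Monthly rate r = 12.3%/12 = 1.025% = 0.01025.
Level-payment amortization: P = B₀·r / (1 − (1+r)^(−n)) = 22250.00·0.01025 / (1 − 1.01025^(−48)).
Denominator 1 − (1+r)^(−48) = 0.387064518.
P = 228.062 / 0.387064518 ≈ 589.21.

$589.21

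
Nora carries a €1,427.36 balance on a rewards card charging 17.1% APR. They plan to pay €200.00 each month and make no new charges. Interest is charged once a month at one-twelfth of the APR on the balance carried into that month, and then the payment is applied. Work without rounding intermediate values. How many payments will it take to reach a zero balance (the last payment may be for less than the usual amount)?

Monthly rate r = 17.1%/12 = 1.425% = 0.01425.
Recurrence: B ← B·(1+r) − €200.00.
Month 1: interest €20.34; balance after payment €1,247.70.
Month 2: interest €17.78; balance after payment €1,065.48.
Closed form: n = −ln(1 − rB₀/P)/ln(1+r) = −ln(0.8983)/ln(1.01425) ≈ 7.580, so the balance reaches zero during payment 8.

8 payments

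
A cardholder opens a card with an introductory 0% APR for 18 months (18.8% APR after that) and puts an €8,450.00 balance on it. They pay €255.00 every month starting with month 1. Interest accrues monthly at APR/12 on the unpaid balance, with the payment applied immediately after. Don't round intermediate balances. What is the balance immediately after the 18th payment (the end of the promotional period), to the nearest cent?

€3,860.00

Promo months 1–18 at r₀ = 0%/12 = 0; months 19+ at r₁ = 18.8%/12 = 0.0156667.
After month 18 (no interest yet): B = €8,450.00 − 18·€255.00 = €3,860.00.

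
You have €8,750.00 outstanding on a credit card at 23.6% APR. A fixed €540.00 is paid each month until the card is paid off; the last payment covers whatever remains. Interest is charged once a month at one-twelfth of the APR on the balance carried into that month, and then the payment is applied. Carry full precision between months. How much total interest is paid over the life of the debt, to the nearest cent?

Monthly rate r = 23.6%/12 = 1.96667% = 0.0196667.
Payoff takes n = ⌈−ln(1 − rB₀/P)/ln(1+r)⌉ = ⌈19.702⌉ = 20 payments; the last is €380.20.
Total paid = 19·€540.00 + €380.20 = €10,640.20.
Total interest = total paid − principal = €10,640.20 − €8,750.00 = €1,890.20.

€1,890.20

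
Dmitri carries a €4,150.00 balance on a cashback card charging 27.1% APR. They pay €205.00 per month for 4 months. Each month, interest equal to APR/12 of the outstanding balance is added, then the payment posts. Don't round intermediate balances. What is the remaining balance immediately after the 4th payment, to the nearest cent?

€3,689.58

Monthly rate r = 27.1%/12 = 2.25833% = 0.0225833.
Each month: B ← B·(1+r) − €205.00.
Month 1: interest €93.72; balance after payment €4,038.72.
Month 2: interest €91.21; balance after payment €3,924.93.
Month 3: interest €88.64; balance after payment €3,808.57.
Month 4: interest €86.01; balance after payment €3,689.58.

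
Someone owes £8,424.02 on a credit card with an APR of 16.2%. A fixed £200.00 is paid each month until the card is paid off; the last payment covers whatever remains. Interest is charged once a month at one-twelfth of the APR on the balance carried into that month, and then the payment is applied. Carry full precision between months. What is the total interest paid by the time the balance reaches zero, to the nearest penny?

£4,115.99

Monthly rate r = 16.2%/12 = 1.35% = 0.0135.
Payoff takes n = ⌈−ln(1 − rB₀/P)/ln(1+r)⌉ = ⌈62.699⌉ = 63 payments; the last is £140.01.
Total paid = 62·£200.00 + £140.01 = £12,540.01.
Total interest = total paid − principal = £12,540.01 − £8,424.02 = £4,115.99.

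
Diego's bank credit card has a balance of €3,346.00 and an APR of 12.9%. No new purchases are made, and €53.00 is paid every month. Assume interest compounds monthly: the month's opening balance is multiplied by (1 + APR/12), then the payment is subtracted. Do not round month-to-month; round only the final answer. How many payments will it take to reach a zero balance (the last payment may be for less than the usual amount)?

Monthly rate r = 12.9%/12 = 1.075% = 0.01075.
Recurrence: B ← B·(1+r) − €53.00.
Month 1: interest €35.97; balance after payment €3,328.97.
Month 2: interest €35.79; balance after payment €3,311.76.
Closed form: n = −ln(1 − rB₀/P)/ln(1+r) = −ln(0.32133)/ln(1.01075) ≈ 106.175, so the balance reaches zero during payment 107.

107 months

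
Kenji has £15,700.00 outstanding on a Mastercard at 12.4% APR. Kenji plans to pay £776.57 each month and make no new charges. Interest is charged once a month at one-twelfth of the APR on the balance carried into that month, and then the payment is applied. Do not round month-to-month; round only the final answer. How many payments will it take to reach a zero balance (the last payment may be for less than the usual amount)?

23 payments

Monthly rate r = 12.4%/12 = 1.03333% = 0.0103333.
Recurrence: B ← B·(1+r) − £776.57.
Month 1: interest £162.23; balance after payment £15,085.66.
Month 2: interest £155.89; balance after payment £14,464.98.
Closed form: n = −ln(1 − rB₀/P)/ln(1+r) = −ln(0.79109)/ln(1.01033) ≈ 22.795, so the balance reaches zero during payment 23.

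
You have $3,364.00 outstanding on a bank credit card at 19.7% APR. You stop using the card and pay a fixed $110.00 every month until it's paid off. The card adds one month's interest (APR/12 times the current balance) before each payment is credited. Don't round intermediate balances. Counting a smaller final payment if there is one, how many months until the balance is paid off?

43 payments

Monthly rate r = 19.7%/12 = 1.64167% = 0.0164167.
Recurrence: B ← B·(1+r) − $110.00.
Month 1: interest $55.23; balance after payment $3,309.23.
Month 2: interest $54.33; balance after payment $3,253.55.
Closed form: n = −ln(1 − rB₀/P)/ln(1+r) = −ln(0.49795)/ln(1.01642) ≈ 42.820, so the balance reaches zero during payment 43.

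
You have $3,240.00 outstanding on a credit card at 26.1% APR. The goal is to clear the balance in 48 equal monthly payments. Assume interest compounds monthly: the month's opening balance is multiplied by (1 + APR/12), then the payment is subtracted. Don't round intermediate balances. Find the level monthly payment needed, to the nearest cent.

$109.43

Monthly rate r = 26.1%/12 = 2.175% = 0.02175.
Level-payment amortization: P = B₀·r / (1 − (1+r)^(−n)) = 3240.00·0.02175 / (1 − 1.02175^(−48)).
Denominator 1 − (1+r)^(−48) = 0.643994282.
P = 70.47 / 0.643994282 ≈ 109.43.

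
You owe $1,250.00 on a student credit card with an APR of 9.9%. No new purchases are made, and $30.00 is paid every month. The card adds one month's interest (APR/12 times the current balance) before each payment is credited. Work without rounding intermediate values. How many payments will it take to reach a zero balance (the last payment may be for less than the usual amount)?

52 months

Monthly rate r = 9.9%/12 = 0.825% = 0.00825.
Recurrence: B ← B·(1+r) − $30.00.
Month 1: interest $10.31; balance after payment $1,230.31.
Month 2: interest $10.15; balance after payment $1,210.46.
Closed form: n = −ln(1 − rB₀/P)/ln(1+r) = −ln(0.65625)/ln(1.00825) ≈ 51.266, so the balance reaches zero during payment 52.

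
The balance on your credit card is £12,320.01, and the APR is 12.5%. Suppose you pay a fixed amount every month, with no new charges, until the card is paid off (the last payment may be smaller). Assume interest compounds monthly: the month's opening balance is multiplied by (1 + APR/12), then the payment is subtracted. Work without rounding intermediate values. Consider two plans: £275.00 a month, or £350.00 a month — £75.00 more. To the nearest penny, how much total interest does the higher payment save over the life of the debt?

£1,254.87

Monthly rate r = 12.5%/12 = 1.04167% = 0.0104167.
At £275.00/mo: n = ⌈−ln(1 − rB₀/P)/ln(1+r)⌉ = 61 payments (last £181.89); total interest = total paid − £12,320.01 = £4,361.88.
At £350.00/mo: 45 payments (last £27.02); total interest £3,107.01.
Interest saved = £4,361.88 − £3,107.01 = £1,254.87.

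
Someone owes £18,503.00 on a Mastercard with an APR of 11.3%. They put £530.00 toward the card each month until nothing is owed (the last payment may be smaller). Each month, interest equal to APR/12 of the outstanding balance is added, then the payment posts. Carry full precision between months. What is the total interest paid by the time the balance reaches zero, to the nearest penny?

£4,038.19

Monthly rate r = 11.3%/12 = 0.941667% = 0.00941667.
Payoff takes n = ⌈−ln(1 − rB₀/P)/ln(1+r)⌉ = ⌈42.529⌉ = 43 payments; the last is £281.19.
Total paid = 42·£530.00 + £281.19 = £22,541.19.
Total interest = total paid − principal = £22,541.19 − £18,503.00 = £4,038.19.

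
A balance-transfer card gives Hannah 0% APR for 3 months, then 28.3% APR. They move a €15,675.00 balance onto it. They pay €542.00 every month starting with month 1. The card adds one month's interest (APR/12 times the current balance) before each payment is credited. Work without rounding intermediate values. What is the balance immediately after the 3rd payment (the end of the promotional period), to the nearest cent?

Promo months 1–3 at r₀ = 0%/12 = 0; months 4+ at r₁ = 28.3%/12 = 0.0235833.
After month 3 (no interest yet): B = €15,675.00 − 3·€542.00 = €14,049.00.

€14,049.00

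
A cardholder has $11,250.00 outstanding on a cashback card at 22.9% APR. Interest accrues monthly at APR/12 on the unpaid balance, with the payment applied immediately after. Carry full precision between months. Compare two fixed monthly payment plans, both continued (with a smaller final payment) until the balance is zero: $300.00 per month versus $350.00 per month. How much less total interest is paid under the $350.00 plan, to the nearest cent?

Monthly rate r = 22.9%/12 = 1.90833% = 0.0190833.
At $300.00/mo: n = ⌈−ln(1 − rB₀/P)/ln(1+r)⌉ = 67 payments (last $156.69); total interest = total paid − $11,250.00 = $8,706.69.
At $350.00/mo: 51 payments (last $96.38); total interest $6,346.38.
Interest saved = $8,706.69 − $6,346.38 = $2,360.31.

$2,360.31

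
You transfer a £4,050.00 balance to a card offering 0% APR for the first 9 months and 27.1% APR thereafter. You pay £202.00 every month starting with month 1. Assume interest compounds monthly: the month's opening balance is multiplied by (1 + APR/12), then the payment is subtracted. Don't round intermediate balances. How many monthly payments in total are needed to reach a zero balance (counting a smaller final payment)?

22 payments

Promo months 1–9 at r₀ = 0%/12 = 0; months 10+ at r₁ = 27.1%/12 = 0.0225833.
After month 9 (no interest yet): B = £4,050.00 − 9·£202.00 = £2,232.00.
Then at r₁ with £202.00/mo: n₂ = −ln(1 − r₁·B/P)/ln(1+r₁) ≈ 12.85 → 13 more payments.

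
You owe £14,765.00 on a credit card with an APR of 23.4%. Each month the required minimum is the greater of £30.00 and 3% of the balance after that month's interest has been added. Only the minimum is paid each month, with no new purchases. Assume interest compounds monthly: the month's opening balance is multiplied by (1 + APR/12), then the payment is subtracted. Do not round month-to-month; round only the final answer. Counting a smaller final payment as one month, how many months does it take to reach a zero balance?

Monthly rate r = 23.4%/12 = 1.95% = 0.0195.
While 3% of the post-interest balance exceeds £30.00, each month B ← (B·(1+r))·(1 − 0.03), i.e. B shrinks by the factor (1+r)·0.97 = 0.98891.
This holds for months 1–244. Entering month 245 the balance is £972.79; 3% of the post-interest balance is now below £30.00, so the flat £30.00 minimum applies from here.
From month 245 a fixed £30.00 at rate r clears £972.79 in 52 more payments. Total: 244 + 52 = 296 months.

296 months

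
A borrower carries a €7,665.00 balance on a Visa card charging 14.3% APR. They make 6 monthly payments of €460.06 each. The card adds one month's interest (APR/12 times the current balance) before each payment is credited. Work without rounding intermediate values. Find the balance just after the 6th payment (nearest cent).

Monthly rate r = 14.3%/12 = 1.19167% = 0.0119167.
Each month: B ← B·(1+r) − €460.06.
Month 1: interest €91.34; balance after payment €7,296.28.
Month 2: interest €86.95; balance after payment €6,923.17.
Month 3: interest €82.50; balance after payment €6,545.61.
Month 4: interest €78.00; balance after payment €6,163.55.
Month 5: interest €73.45; balance after payment €5,776.94.
Month 6: interest €68.84; balance after payment €5,385.72.

€5,385.72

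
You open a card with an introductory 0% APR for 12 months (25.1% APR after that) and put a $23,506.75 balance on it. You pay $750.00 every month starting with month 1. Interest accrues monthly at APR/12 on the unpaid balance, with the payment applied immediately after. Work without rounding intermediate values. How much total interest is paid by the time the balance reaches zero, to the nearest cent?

$4,278.39

Promo months 1–12 at r₀ = 0%/12 = 0; months 13+ at r₁ = 25.1%/12 = 0.0209167.
After month 12 (no interest yet): B = $23,506.75 − 12·$750.00 = $14,506.75.
Then at r₁ with $750.00/mo: n₂ = −ln(1 − r₁·B/P)/ln(1+r₁) ≈ 25.05 → 26 more payments.
Total paid = 37·$750.00 + $35.14 = $27,785.14; interest = $27,785.14 − $23,506.75 = $4,278.39.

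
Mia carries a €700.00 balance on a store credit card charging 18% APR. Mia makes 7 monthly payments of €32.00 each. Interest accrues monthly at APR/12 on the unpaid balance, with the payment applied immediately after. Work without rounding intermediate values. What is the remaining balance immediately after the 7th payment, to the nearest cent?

Monthly rate r = 18%/12 = 1.5% = 0.015.
Each month: B ← B·(1+r) − €32.00.
Month 1: interest €10.50; balance after payment €678.50.
Month 2: interest €10.18; balance after payment €656.68.
Month 3: interest €9.85; balance after payment €634.53.
Month 4: interest €9.52; balance after payment €612.05.
Month 5: interest €9.18; balance after payment €589.23.
Month 6: interest €8.84; balance after payment €566.06.
Month 7: interest €8.49; balance after payment €542.56.

€542.56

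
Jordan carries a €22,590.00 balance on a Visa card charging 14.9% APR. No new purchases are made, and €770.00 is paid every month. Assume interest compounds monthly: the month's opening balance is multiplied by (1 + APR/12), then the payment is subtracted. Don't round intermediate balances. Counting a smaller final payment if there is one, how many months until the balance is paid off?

Monthly rate r = 14.9%/12 = 1.24167% = 0.0124167.
Recurrence: B ← B·(1+r) − €770.00.
Month 1: interest €280.49; balance after payment €22,100.49.
Month 2: interest €274.41; balance after payment €21,604.91.
Closed form: n = −ln(1 − rB₀/P)/ln(1+r) = −ln(0.63572)/ln(1.01242) ≈ 36.709, so the balance reaches zero during payment 37.

37 months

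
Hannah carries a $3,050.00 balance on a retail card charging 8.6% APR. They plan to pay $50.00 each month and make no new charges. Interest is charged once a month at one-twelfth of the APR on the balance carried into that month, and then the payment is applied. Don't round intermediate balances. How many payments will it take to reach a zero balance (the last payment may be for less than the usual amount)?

81 months

Monthly rate r = 8.6%/12 = 0.716667% = 0.00716667.
Recurrence: B ← B·(1+r) − $50.00.
Month 1: interest $21.86; balance after payment $3,021.86.
Month 2: interest $21.66; balance after payment $2,993.51.
Closed form: n = −ln(1 − rB₀/P)/ln(1+r) = −ln(0.56283)/ln(1.00717) ≈ 80.488, so the balance reaches zero during payment 81.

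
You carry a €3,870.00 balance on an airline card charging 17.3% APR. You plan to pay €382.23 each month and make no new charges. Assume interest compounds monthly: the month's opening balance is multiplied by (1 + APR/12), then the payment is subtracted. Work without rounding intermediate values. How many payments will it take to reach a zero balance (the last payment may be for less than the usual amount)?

Monthly rate r = 17.3%/12 = 1.44167% = 0.0144167.
Recurrence: B ← B·(1+r) − €382.23.
Month 1: interest €55.79; balance after payment €3,543.56.
Month 2: interest €51.09; balance after payment €3,212.42.
Closed form: n = −ln(1 − rB₀/P)/ln(1+r) = −ln(0.85403)/ln(1.01442) ≈ 11.023, so the balance reaches zero during payment 12.

12 months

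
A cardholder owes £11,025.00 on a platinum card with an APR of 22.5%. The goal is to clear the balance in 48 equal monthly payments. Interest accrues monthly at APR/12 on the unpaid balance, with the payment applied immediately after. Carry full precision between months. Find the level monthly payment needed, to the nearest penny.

Monthly rate r = 22.5%/12 = 1.875% = 0.01875.
Level-payment amortization: P = B₀·r / (1 − (1+r)^(−n)) = 11025.00·0.01875 / (1 − 1.01875^(−48)).
Denominator 1 − (1+r)^(−48) = 0.590028038.
P = 206.719 / 0.590028038 ≈ 350.35.

£350.35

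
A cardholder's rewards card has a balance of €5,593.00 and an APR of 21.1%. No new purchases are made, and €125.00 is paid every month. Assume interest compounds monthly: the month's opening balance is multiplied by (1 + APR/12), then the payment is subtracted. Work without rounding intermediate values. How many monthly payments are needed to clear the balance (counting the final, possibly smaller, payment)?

89 payments

Monthly rate r = 21.1%/12 = 1.75833% = 0.0175833.
Recurrence: B ← B·(1+r) − €125.00.
Month 1: interest €98.34; balance after payment €5,566.34.
Month 2: interest €97.87; balance after payment €5,539.22.
Closed form: n = −ln(1 − rB₀/P)/ln(1+r) = −ln(0.21325)/ln(1.01758) ≈ 88.654, so the balance reaches zero during payment 89.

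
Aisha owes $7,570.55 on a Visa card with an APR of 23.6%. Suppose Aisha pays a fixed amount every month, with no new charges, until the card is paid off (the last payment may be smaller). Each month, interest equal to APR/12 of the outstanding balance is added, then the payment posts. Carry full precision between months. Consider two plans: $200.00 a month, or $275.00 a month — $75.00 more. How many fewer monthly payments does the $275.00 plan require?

Monthly rate r = 23.6%/12 = 1.96667% = 0.0196667.
At $200.00/mo: n = ⌈−ln(1 − rB₀/P)/ln(1+r)⌉ = 71 payments (last $10.19); total interest = total paid − $7,570.55 = $6,439.64.
At $275.00/mo: 41 payments (last $8.06); total interest $3,437.51.
Payments saved = 71 − 41 = 30.

30 fewer payments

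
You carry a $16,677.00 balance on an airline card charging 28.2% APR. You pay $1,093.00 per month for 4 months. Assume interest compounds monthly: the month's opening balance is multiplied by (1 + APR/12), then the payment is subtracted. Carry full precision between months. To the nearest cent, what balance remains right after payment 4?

Monthly rate r = 28.2%/12 = 2.35% = 0.0235.
Each month: B ← B·(1+r) − $1,093.00.
Month 1: interest $391.91; balance after payment $15,975.91.
Month 2: interest $375.43; balance after payment $15,258.34.
Month 3: interest $358.57; balance after payment $14,523.91.
Month 4: interest $341.31; balance after payment $13,772.23.

$13,772.23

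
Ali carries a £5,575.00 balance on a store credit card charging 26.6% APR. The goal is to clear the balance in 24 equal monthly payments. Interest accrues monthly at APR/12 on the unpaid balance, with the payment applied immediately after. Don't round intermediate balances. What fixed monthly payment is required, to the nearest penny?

Monthly rate r = 26.6%/12 = 2.21667% = 0.0221667.
Level-payment amortization: P = B₀·r / (1 − (1+r)^(−n)) = 5575.00·0.0221667 / (1 − 1.02217^(−24)).
Denominator 1 − (1+r)^(−24) = 0.4091478.
P = 123.579 / 0.4091478 ≈ 302.04.

£302.04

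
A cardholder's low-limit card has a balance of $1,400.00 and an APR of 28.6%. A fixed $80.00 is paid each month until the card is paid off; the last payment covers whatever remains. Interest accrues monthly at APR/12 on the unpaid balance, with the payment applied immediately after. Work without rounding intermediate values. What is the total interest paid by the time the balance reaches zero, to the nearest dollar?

Monthly rate r = 28.6%/12 = 2.38333% = 0.0238333.
Payoff takes n = ⌈−ln(1 − rB₀/P)/ln(1+r)⌉ = ⌈22.914⌉ = 23 payments; the last is $73.19.
Total paid = 22·$80.00 + $73.19 = $1,833.19.
Total interest = total paid − principal = $1,833.19 − $1,400.00 = $433.19.

$433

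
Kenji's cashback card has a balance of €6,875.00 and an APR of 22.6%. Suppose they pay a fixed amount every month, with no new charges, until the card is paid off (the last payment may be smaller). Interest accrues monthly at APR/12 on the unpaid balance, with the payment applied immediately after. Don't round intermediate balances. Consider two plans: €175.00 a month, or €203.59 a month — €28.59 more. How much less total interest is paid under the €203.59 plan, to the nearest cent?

€1,603.60

Monthly rate r = 22.6%/12 = 1.88333% = 0.0188333.
At €175.00/mo: n = ⌈−ln(1 − rB₀/P)/ln(1+r)⌉ = 73 payments (last €30.50); total interest = total paid − €6,875.00 = €5,755.50.
At €203.59/mo: 55 payments (last €33.04); total interest €4,151.90.
Interest saved = €5,755.50 − €4,151.90 = €1,603.60.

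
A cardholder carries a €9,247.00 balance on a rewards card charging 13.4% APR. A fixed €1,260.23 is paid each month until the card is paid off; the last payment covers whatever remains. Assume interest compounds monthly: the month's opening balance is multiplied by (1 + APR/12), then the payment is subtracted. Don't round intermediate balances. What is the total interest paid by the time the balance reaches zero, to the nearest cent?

€456.13

Monthly rate r = 13.4%/12 = 1.11667% = 0.0111667.
Payoff takes n = ⌈−ln(1 − rB₀/P)/ln(1+r)⌉ = ⌈7.698⌉ = 8 payments; the last is €881.52.
Total paid = 7·€1,260.23 + €881.52 = €9,703.13.
Total interest = total paid − principal = €9,703.13 − €9,247.00 = €456.13.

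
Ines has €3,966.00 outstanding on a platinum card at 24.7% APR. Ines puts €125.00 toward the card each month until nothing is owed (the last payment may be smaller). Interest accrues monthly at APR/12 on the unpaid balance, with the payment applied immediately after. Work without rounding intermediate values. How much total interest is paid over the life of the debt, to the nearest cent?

€2,528.90

Monthly rate r = 24.7%/12 = 2.05833% = 0.0205833.
Payoff takes n = ⌈−ln(1 − rB₀/P)/ln(1+r)⌉ = ⌈51.959⌉ = 52 payments; the last is €119.90.
Total paid = 51·€125.00 + €119.90 = €6,494.90.
Total interest = total paid − principal = €6,494.90 − €3,966.00 = €2,528.90.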